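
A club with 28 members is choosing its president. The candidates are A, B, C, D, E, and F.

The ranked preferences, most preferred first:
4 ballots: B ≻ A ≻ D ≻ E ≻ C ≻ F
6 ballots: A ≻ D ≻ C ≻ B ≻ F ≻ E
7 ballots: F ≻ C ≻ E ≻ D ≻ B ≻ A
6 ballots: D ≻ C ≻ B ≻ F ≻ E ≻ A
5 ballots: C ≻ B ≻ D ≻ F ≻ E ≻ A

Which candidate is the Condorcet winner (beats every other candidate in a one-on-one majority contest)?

D vs A: 18–10
D vs B: 19–9
D vs C: 16–12
D vs E: 21–7
D vs F: 21–7
D beats every other candidate.

D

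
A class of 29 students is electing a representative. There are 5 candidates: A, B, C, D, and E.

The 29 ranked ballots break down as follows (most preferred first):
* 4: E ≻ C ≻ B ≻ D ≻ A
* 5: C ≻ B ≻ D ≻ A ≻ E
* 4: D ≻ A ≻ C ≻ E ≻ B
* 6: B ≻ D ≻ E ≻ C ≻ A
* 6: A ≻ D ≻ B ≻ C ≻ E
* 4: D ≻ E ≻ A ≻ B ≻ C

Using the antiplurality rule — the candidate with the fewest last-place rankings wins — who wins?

Last-place votes: A 10, B 4, C 4, D 0, E 11.

D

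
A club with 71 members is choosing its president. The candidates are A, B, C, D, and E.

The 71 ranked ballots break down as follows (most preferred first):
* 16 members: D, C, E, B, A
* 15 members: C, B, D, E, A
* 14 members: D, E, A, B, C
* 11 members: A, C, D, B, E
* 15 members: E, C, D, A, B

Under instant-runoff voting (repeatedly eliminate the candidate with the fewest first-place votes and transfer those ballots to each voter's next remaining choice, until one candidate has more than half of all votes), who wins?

C

Round 1: A 11, B 0, C 15, D 30, E 15. B eliminated.
Round 2: A 11, C 15, D 30, E 15. A eliminated.
Round 3: C 26, D 30, E 15. E eliminated.
Round 4: C 41, D 30. C has a majority (≥36).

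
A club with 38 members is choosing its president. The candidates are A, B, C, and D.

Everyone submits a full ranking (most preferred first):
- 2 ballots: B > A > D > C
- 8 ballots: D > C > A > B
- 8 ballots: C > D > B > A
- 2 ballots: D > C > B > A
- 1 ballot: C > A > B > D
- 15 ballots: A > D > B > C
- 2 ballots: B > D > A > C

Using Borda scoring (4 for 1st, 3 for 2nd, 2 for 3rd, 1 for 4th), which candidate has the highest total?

A: 2×3 + 8×2 + 8×1 + 2×1 + 1×3 + 15×4 + 2×2 = 99
B: 2×4 + 8×1 + 8×2 + 2×2 + 1×2 + 15×2 + 2×4 = 76
C: 2×1 + 8×3 + 8×4 + 2×3 + 1×4 + 15×1 + 2×1 = 85
D: 2×2 + 8×4 + 8×3 + 2×4 + 1×1 + 15×3 + 2×3 = 120

D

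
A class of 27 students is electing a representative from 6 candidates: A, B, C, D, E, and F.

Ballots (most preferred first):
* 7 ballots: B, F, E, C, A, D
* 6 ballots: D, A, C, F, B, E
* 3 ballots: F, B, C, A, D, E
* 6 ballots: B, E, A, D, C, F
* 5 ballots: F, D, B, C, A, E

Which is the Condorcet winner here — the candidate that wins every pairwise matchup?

F

F vs A: 15–12
F vs B: 14–13
F vs C: 15–12
F vs D: 15–12
F vs E: 21–6
F beats every other candidate.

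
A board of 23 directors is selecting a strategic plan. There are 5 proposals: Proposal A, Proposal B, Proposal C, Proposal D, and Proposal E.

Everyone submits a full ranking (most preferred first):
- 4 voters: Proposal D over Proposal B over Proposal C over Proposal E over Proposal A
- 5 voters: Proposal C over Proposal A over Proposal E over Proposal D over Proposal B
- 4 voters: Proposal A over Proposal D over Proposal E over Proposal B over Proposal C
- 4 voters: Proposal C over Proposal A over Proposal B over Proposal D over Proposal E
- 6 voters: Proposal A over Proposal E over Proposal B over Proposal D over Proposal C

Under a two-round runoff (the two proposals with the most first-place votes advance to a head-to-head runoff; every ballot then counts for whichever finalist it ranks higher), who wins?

Proposal C

Round 1 first-place votes: Proposal A 10, Proposal B 0, Proposal C 9, Proposal D 4, Proposal E 0. Proposal A and Proposal C advance.
Runoff: Proposal A is ranked above Proposal C on 10 ballots, Proposal C above Proposal A on 13.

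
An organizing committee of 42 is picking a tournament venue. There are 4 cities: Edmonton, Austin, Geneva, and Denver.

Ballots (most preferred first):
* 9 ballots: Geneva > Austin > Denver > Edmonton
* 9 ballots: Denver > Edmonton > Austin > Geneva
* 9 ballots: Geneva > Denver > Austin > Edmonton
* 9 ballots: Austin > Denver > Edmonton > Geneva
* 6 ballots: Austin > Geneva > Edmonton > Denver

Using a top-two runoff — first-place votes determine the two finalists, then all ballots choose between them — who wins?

Austin

Round 1 first-place votes: Edmonton 0, Austin 15, Geneva 18, Denver 9. Geneva and Austin advance.
Runoff: Geneva is ranked above Austin on 18 ballots, Austin above Geneva on 24.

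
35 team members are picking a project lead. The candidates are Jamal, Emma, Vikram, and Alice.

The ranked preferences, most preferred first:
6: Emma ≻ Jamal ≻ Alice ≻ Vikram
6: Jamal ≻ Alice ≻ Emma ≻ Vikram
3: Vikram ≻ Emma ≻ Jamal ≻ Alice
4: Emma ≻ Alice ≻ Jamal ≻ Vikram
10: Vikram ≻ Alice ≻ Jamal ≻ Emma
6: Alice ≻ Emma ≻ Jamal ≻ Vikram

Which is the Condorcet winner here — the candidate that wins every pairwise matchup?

Alice

Alice vs Jamal: 20–15
Alice vs Emma: 22–13
Alice vs Vikram: 22–13
Alice beats every other candidate.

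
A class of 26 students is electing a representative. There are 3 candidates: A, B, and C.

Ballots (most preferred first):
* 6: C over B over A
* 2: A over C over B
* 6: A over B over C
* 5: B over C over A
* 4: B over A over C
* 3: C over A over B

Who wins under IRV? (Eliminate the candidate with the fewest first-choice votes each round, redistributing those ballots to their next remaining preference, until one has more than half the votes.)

Round 1: A 8, B 9, C 9. A eliminated.
Round 2: B 15, C 11. B has a majority (≥14).

B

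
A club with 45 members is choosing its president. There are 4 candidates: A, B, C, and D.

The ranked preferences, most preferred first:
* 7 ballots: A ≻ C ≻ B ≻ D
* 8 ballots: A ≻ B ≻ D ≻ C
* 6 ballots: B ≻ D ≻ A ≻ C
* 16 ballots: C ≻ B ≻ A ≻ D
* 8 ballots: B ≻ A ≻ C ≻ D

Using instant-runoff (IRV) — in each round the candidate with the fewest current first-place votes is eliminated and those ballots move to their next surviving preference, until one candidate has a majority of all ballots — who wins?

Round 1: A 15, B 14, C 16, D 0. D eliminated.
Round 2: A 15, B 14, C 16. B eliminated.
Round 3: A 29, C 16. A has a majority (≥23).

A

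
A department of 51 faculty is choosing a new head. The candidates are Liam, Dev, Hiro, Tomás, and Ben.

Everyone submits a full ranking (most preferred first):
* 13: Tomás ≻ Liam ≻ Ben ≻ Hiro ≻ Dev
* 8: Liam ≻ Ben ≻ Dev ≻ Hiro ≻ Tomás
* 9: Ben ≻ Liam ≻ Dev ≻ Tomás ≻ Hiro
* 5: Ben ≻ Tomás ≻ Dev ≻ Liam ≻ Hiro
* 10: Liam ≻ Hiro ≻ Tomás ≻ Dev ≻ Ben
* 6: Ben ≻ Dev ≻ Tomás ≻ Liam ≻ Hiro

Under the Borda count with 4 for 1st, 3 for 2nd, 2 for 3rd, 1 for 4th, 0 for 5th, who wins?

Liam

Liam: 13×3 + 8×4 + 9×3 + 5×1 + 10×4 + 6×1 = 149
Dev: 13×0 + 8×2 + 9×2 + 5×2 + 10×1 + 6×3 = 72
Hiro: 13×1 + 8×1 + 9×0 + 5×0 + 10×3 + 6×0 = 51
Tomás: 13×4 + 8×0 + 9×1 + 5×3 + 10×2 + 6×2 = 108
Ben: 13×2 + 8×3 + 9×4 + 5×4 + 10×0 + 6×4 = 130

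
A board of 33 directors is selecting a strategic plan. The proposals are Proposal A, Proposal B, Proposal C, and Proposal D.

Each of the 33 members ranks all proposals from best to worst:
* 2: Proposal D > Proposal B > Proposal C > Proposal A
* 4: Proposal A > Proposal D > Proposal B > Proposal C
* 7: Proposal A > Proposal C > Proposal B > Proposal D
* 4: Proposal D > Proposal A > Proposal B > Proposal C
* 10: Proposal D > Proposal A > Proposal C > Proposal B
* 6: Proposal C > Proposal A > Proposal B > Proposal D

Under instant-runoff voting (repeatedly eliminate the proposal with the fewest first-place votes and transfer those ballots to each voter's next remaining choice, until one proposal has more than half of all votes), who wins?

Proposal A

Round 1: Proposal A 11, Proposal B 0, Proposal C 6, Proposal D 16. Proposal B eliminated.
Round 2: Proposal A 11, Proposal C 6, Proposal D 16. Proposal C eliminated.
Round 3: Proposal A 17, Proposal D 16. Proposal A has a majority (≥17).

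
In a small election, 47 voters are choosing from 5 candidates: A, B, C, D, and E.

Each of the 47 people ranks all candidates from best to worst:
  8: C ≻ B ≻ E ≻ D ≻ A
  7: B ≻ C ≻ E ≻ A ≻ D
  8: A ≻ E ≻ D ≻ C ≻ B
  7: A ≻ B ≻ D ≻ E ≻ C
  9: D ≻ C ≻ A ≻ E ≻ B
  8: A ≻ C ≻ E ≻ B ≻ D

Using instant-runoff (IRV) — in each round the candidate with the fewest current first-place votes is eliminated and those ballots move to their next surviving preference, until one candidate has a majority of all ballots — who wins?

Round 1: A 23, B 7, C 8, D 9, E 0. E eliminated.
Round 2: A 23, B 7, C 8, D 9. B eliminated.
Round 3: A 23, C 15, D 9. D eliminated.
Round 4: A 23, C 24. C has a majority (≥24).

C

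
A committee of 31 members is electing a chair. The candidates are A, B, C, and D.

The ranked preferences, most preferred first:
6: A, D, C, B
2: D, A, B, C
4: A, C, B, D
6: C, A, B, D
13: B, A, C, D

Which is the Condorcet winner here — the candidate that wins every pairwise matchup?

A

A vs B: 18–13
A vs C: 25–6
A vs D: 29–2
A beats every other candidate.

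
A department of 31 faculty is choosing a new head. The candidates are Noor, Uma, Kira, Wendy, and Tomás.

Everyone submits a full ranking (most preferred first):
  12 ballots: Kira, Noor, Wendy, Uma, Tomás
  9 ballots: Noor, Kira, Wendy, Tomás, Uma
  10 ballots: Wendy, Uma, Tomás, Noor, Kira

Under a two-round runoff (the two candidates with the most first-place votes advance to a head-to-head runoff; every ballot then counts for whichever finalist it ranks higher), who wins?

Kira

Round 1 first-place votes: Noor 9, Uma 0, Kira 12, Wendy 10, Tomás 0. Kira and Wendy advance.
Runoff: Kira is ranked above Wendy on 21 ballots, Wendy above Kira on 10.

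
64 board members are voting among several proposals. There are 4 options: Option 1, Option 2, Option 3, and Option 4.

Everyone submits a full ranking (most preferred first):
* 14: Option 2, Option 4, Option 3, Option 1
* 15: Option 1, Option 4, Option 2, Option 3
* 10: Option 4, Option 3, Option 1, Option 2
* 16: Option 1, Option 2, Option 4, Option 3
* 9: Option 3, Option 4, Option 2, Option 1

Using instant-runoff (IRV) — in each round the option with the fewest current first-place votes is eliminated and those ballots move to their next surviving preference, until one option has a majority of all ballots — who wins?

Option 4

Round 1: Option 1 31, Option 2 14, Option 3 9, Option 4 10. Option 3 eliminated.
Round 2: Option 1 31, Option 2 14, Option 4 19. Option 2 eliminated.
Round 3: Option 1 31, Option 4 33. Option 4 has a majority (≥33).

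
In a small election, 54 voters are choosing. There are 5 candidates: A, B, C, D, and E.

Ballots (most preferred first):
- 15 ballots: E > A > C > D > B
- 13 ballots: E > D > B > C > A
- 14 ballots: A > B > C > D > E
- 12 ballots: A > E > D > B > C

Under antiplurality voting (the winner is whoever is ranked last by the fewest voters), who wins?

Last-place votes: A 13, B 15, C 12, D 0, E 14.

D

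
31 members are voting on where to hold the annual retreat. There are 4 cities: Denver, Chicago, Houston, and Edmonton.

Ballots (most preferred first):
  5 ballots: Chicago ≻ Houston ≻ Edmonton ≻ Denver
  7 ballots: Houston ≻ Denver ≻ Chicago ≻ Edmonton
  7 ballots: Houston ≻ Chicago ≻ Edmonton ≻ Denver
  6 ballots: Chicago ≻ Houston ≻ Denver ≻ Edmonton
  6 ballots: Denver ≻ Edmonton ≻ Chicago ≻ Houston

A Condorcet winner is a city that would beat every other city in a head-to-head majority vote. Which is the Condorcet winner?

Chicago

Chicago vs Denver: 18–13
Chicago vs Houston: 17–14
Chicago vs Edmonton: 25–6
Chicago beats every other city.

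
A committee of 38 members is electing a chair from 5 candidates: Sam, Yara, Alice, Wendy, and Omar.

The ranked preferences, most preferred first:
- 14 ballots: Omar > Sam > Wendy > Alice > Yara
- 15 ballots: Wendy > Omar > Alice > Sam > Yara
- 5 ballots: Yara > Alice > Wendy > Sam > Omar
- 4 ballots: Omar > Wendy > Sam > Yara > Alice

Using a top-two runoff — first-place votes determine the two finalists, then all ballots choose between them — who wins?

Wendy

Round 1 first-place votes: Sam 0, Yara 5, Alice 0, Wendy 15, Omar 18. Omar and Wendy advance.
Runoff: Omar is ranked above Wendy on 18 ballots, Wendy above Omar on 20.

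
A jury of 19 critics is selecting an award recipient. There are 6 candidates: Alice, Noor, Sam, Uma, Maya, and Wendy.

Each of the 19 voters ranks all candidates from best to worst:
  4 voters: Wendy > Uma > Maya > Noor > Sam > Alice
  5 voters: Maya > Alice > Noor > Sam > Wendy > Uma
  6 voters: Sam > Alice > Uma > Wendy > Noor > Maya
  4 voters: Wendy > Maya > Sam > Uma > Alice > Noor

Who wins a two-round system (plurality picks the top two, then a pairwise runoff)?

Sam

Round 1 first-place votes: Alice 0, Noor 0, Sam 6, Uma 0, Maya 5, Wendy 8. Wendy and Sam advance.
Runoff: Wendy is ranked above Sam on 8 ballots, Sam above Wendy on 11.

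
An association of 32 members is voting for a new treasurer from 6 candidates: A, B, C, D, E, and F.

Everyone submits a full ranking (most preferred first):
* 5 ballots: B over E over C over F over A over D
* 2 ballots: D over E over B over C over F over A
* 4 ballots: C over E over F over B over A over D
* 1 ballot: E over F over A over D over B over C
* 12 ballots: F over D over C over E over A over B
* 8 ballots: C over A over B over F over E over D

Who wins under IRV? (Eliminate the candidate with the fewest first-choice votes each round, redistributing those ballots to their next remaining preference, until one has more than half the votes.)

C

Round 1: A 0, B 5, C 12, D 2, E 1, F 12. A eliminated.
Round 2: B 5, C 12, D 2, E 1, F 12. E eliminated.
Round 3: B 5, C 12, D 2, F 13. D eliminated.
Round 4: B 7, C 12, F 13. B eliminated.
Round 5: C 19, F 13. C has a majority (≥17).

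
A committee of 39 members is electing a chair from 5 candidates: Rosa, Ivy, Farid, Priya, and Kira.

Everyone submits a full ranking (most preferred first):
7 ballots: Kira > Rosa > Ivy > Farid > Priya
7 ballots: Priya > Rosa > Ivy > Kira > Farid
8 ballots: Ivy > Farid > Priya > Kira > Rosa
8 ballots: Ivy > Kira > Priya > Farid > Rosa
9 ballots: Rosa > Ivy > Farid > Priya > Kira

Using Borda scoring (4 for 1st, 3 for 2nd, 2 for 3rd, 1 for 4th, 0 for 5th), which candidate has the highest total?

Ivy

Rosa: 7×3 + 7×3 + 8×0 + 8×0 + 9×4 = 78
Ivy: 7×2 + 7×2 + 8×4 + 8×4 + 9×3 = 119
Farid: 7×1 + 7×0 + 8×3 + 8×1 + 9×2 = 57
Priya: 7×0 + 7×4 + 8×2 + 8×2 + 9×1 = 69
Kira: 7×4 + 7×1 + 8×1 + 8×3 + 9×0 = 67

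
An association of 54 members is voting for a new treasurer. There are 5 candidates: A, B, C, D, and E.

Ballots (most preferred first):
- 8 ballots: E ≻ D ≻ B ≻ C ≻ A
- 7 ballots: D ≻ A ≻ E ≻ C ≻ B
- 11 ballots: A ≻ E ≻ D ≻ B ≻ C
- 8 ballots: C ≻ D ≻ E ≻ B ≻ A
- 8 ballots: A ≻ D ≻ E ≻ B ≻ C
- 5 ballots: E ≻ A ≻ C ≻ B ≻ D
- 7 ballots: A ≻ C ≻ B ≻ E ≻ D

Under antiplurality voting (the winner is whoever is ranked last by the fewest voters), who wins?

Last-place votes: A 16, B 7, C 19, D 12, E 0.

E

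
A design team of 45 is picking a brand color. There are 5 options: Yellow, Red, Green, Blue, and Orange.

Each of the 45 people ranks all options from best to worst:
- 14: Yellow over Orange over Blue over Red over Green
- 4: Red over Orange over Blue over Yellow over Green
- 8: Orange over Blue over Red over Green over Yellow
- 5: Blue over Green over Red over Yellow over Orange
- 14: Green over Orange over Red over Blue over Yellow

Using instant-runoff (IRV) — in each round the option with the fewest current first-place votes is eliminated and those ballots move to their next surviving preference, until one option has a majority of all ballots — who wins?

Round 1: Yellow 14, Red 4, Green 14, Blue 5, Orange 8. Red eliminated.
Round 2: Yellow 14, Green 14, Blue 5, Orange 12. Blue eliminated.
Round 3: Yellow 14, Green 19, Orange 12. Orange eliminated.
Round 4: Yellow 18, Green 27. Green has a majority (≥23).

Green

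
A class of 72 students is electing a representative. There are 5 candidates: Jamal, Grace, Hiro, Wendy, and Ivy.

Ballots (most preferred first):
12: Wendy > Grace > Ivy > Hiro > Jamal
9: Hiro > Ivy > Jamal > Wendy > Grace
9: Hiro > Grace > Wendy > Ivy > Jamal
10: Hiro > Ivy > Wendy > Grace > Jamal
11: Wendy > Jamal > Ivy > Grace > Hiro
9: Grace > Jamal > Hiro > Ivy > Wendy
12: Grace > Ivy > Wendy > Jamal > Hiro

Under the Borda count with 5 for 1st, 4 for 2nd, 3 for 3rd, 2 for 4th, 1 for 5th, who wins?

Jamal: 12×1 + 9×3 + 9×1 + 10×1 + 11×4 + 9×4 + 12×2 = 162
Grace: 12×4 + 9×1 + 9×4 + 10×2 + 11×2 + 9×5 + 12×5 = 240
Hiro: 12×2 + 9×5 + 9×5 + 10×5 + 11×1 + 9×3 + 12×1 = 214
Wendy: 12×5 + 9×2 + 9×3 + 10×3 + 11×5 + 9×1 + 12×3 = 235
Ivy: 12×3 + 9×4 + 9×2 + 10×4 + 11×3 + 9×2 + 12×4 = 229

Grace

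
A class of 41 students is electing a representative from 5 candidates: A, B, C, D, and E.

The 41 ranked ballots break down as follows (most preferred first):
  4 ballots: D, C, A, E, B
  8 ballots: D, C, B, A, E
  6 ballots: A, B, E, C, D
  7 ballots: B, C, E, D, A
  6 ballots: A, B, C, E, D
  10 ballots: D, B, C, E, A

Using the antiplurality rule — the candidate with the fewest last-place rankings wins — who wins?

C

Last-place votes: A 17, B 4, C 0, D 12, E 8.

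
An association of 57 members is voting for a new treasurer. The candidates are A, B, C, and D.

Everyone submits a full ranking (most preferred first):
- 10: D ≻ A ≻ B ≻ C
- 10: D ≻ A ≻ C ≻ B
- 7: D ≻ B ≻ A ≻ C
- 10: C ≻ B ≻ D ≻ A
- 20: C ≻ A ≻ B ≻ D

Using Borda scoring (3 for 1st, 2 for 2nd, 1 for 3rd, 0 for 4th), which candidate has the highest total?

C

A: 10×2 + 10×2 + 7×1 + 10×0 + 20×2 = 87
B: 10×1 + 10×0 + 7×2 + 10×2 + 20×1 = 64
C: 10×0 + 10×1 + 7×0 + 10×3 + 20×3 = 100
D: 10×3 + 10×3 + 7×3 + 10×1 + 20×0 = 91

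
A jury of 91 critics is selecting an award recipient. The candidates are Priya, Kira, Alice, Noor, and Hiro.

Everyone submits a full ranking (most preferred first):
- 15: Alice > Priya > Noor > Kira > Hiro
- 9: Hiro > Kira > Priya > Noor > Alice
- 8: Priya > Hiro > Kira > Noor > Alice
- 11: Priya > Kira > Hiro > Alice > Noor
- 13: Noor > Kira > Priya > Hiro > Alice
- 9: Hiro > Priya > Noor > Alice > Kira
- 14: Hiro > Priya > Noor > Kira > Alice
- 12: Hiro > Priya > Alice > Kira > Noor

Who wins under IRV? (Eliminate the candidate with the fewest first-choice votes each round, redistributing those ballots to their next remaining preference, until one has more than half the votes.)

Round 1: Priya 19, Kira 0, Alice 15, Noor 13, Hiro 44. Kira eliminated.
Round 2: Priya 19, Alice 15, Noor 13, Hiro 44. Noor eliminated.
Round 3: Priya 32, Alice 15, Hiro 44. Alice eliminated.
Round 4: Priya 47, Hiro 44. Priya has a majority (≥46).

Priya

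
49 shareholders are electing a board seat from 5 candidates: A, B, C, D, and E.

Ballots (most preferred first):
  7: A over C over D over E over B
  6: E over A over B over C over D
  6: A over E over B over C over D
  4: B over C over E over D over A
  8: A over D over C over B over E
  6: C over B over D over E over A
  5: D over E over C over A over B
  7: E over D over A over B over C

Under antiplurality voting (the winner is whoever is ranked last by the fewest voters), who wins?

Last-place votes: A 10, B 12, C 7, D 12, E 8.

C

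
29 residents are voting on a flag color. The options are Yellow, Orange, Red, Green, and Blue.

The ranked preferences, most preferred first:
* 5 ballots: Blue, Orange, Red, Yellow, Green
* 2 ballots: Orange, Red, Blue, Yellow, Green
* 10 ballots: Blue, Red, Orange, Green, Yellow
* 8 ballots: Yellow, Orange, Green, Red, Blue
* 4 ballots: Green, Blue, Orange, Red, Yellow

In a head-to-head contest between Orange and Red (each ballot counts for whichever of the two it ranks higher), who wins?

Orange is ranked above Red on 19 ballots; Red above Orange on 10.

Orange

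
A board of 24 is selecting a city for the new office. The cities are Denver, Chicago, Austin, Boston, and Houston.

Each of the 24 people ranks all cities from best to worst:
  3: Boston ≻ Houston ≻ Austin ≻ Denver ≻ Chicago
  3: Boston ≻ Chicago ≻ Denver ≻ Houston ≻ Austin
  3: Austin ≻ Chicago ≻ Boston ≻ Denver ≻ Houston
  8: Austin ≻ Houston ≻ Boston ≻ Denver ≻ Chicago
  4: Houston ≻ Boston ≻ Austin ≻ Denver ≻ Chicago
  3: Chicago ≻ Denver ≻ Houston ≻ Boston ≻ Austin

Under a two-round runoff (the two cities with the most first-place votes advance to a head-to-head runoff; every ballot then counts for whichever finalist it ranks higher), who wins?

Boston

Round 1 first-place votes: Denver 0, Chicago 3, Austin 11, Boston 6, Houston 4. Austin and Boston advance.
Runoff: Austin is ranked above Boston on 11 ballots, Boston above Austin on 13.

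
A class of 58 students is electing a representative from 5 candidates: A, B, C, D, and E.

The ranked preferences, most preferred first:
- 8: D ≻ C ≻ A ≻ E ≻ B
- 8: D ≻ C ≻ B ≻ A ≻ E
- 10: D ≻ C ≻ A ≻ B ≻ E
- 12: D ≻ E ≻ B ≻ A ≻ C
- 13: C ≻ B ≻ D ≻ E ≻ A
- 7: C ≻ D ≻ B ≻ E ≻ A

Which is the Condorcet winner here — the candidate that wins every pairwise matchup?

D

D vs A: 58–0
D vs B: 45–13
D vs C: 38–20
D vs E: 58–0
D beats every other candidate.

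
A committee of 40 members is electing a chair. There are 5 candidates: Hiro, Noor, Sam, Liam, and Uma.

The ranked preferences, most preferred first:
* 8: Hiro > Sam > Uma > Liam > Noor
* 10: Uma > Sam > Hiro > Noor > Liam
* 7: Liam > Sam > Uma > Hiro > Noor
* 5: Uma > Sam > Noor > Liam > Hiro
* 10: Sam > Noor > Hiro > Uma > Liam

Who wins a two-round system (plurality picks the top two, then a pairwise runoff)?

Round 1 first-place votes: Hiro 8, Noor 0, Sam 10, Liam 7, Uma 15. Uma and Sam advance.
Runoff: Uma is ranked above Sam on 15 ballots, Sam above Uma on 25.

Sam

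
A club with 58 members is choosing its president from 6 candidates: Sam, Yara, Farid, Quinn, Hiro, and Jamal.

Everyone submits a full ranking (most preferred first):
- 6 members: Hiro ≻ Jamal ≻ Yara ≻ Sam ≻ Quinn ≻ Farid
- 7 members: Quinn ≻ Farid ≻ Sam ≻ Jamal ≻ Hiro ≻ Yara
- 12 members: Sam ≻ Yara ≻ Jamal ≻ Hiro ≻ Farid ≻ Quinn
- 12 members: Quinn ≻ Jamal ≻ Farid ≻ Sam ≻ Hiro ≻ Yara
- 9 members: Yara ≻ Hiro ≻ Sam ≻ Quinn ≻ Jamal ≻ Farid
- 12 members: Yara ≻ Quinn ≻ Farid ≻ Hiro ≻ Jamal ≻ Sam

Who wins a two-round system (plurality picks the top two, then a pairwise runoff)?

Round 1 first-place votes: Sam 12, Yara 21, Farid 0, Quinn 19, Hiro 6, Jamal 0. Yara and Quinn advance.
Runoff: Yara is ranked above Quinn on 39 ballots, Quinn above Yara on 19.

Yara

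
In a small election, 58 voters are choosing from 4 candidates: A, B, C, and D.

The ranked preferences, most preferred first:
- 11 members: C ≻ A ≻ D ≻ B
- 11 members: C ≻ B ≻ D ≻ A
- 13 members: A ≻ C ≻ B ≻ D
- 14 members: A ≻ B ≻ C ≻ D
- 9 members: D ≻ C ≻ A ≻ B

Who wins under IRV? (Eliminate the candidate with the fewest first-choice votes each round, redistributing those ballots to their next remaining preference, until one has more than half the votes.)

Round 1: A 27, B 0, C 22, D 9. B eliminated.
Round 2: A 27, C 22, D 9. D eliminated.
Round 3: A 27, C 31. C has a majority (≥30).

C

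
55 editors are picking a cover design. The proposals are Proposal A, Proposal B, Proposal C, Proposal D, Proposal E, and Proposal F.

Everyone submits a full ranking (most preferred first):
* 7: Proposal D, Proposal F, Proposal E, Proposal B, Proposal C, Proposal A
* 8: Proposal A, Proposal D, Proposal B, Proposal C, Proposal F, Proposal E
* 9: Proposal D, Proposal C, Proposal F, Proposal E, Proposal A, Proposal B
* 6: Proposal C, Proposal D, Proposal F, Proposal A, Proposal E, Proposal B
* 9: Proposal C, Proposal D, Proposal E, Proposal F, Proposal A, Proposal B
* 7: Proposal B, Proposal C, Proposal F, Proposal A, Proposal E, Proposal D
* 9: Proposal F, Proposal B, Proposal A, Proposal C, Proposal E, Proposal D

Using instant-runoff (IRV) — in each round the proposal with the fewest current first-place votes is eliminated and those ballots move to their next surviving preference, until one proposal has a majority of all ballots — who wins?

Round 1: Proposal A 8, Proposal B 7, Proposal C 15, Proposal D 16, Proposal E 0, Proposal F 9. Proposal E eliminated.
Round 2: Proposal A 8, Proposal B 7, Proposal C 15, Proposal D 16, Proposal F 9. Proposal B eliminated.
Round 3: Proposal A 8, Proposal C 22, Proposal D 16, Proposal F 9. Proposal A eliminated.
Round 4: Proposal C 22, Proposal D 24, Proposal F 9. Proposal F eliminated.
Round 5: Proposal C 31, Proposal D 24. Proposal C has a majority (≥28).

Proposal C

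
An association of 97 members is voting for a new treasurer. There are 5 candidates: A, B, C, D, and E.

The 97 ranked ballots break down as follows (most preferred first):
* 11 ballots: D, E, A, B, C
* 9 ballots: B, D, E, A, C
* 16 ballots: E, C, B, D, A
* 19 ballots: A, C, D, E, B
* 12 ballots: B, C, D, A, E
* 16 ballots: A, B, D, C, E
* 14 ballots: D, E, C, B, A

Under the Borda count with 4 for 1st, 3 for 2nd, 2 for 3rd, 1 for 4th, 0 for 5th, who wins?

A: 11×2 + 9×1 + 16×0 + 19×4 + 12×1 + 16×4 + 14×0 = 183
B: 11×1 + 9×4 + 16×2 + 19×0 + 12×4 + 16×3 + 14×1 = 189
C: 11×0 + 9×0 + 16×3 + 19×3 + 12×3 + 16×1 + 14×2 = 185
D: 11×4 + 9×3 + 16×1 + 19×2 + 12×2 + 16×2 + 14×4 = 237
E: 11×3 + 9×2 + 16×4 + 19×1 + 12×0 + 16×0 + 14×3 = 176

D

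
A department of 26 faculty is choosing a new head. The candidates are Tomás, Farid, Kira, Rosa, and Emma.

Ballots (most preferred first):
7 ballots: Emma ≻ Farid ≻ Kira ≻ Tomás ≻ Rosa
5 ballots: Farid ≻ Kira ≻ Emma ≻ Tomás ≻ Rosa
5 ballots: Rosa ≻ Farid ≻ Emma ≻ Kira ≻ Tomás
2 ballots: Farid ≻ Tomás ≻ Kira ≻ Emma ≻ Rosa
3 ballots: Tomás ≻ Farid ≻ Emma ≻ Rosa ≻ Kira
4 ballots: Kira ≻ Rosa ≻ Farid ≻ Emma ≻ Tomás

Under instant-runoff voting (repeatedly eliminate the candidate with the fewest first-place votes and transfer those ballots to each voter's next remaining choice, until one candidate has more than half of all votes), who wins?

Farid

Round 1: Tomás 3, Farid 7, Kira 4, Rosa 5, Emma 7. Tomás eliminated.
Round 2: Farid 10, Kira 4, Rosa 5, Emma 7. Kira eliminated.
Round 3: Farid 10, Rosa 9, Emma 7. Emma eliminated.
Round 4: Farid 17, Rosa 9. Farid has a majority (≥14).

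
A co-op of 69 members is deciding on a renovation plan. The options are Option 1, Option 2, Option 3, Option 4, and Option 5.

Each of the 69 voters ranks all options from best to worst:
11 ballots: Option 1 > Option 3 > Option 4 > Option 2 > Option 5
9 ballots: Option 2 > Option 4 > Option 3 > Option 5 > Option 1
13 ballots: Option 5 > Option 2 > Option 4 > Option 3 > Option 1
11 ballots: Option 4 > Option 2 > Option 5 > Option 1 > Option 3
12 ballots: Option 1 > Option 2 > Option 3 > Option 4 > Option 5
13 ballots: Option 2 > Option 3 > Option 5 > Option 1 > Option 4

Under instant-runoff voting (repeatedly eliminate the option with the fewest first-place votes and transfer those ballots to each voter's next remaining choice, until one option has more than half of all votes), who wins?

Option 2

Round 1: Option 1 23, Option 2 22, Option 3 0, Option 4 11, Option 5 13. Option 3 eliminated.
Round 2: Option 1 23, Option 2 22, Option 4 11, Option 5 13. Option 4 eliminated.
Round 3: Option 1 23, Option 2 33, Option 5 13. Option 5 eliminated.
Round 4: Option 1 23, Option 2 46. Option 2 has a majority (≥35).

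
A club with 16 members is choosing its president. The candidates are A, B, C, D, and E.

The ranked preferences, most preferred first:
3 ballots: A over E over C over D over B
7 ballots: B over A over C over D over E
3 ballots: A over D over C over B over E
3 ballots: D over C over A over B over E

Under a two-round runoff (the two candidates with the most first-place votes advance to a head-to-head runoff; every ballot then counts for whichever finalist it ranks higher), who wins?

A

Round 1 first-place votes: A 6, B 7, C 0, D 3, E 0. B and A advance.
Runoff: B is ranked above A on 7 ballots, A above B on 9.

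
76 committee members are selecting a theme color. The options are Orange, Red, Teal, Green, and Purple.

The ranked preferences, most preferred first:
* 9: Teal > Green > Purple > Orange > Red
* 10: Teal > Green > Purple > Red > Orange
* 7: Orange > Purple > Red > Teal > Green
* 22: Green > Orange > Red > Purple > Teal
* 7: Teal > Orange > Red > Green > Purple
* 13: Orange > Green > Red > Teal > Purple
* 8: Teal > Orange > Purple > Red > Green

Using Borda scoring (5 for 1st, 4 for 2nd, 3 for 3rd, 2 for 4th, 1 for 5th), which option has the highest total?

Orange

Orange: 9×2 + 10×1 + 7×5 + 22×4 + 7×4 + 13×5 + 8×4 = 276
Red: 9×1 + 10×2 + 7×3 + 22×3 + 7×3 + 13×3 + 8×2 = 192
Teal: 9×5 + 10×5 + 7×2 + 22×1 + 7×5 + 13×2 + 8×5 = 232
Green: 9×4 + 10×4 + 7×1 + 22×5 + 7×2 + 13×4 + 8×1 = 267
Purple: 9×3 + 10×3 + 7×4 + 22×2 + 7×1 + 13×1 + 8×3 = 173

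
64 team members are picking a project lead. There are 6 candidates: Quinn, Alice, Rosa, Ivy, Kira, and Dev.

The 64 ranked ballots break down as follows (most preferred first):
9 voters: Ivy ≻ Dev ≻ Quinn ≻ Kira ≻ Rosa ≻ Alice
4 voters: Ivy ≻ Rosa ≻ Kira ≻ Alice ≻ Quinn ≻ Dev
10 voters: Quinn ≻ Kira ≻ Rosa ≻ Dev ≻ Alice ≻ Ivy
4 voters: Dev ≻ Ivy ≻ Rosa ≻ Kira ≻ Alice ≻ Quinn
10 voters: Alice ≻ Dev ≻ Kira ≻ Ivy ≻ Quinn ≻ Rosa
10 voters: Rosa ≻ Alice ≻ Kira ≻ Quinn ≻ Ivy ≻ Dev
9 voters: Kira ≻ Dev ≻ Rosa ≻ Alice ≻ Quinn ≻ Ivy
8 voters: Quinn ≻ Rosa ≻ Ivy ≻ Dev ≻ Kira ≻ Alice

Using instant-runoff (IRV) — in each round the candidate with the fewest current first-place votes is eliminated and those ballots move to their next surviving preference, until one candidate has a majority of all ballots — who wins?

Round 1: Quinn 18, Alice 10, Rosa 10, Ivy 13, Kira 9, Dev 4. Dev eliminated.
Round 2: Quinn 18, Alice 10, Rosa 10, Ivy 17, Kira 9. Kira eliminated.
Round 3: Quinn 18, Alice 10, Rosa 19, Ivy 17. Alice eliminated.
Round 4: Quinn 18, Rosa 19, Ivy 27. Quinn eliminated.
Round 5: Rosa 37, Ivy 27. Rosa has a majority (≥33).

Rosa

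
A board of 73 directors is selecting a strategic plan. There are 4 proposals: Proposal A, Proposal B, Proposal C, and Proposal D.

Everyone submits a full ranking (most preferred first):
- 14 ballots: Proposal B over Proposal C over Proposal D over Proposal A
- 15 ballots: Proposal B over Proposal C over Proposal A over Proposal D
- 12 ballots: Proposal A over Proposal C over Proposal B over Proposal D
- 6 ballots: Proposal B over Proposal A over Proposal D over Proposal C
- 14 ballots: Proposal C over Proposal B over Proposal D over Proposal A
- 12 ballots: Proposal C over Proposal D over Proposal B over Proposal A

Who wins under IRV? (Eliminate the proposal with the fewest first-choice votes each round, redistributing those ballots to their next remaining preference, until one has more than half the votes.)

Proposal C

Round 1: Proposal A 12, Proposal B 35, Proposal C 26, Proposal D 0. Proposal D eliminated.
Round 2: Proposal A 12, Proposal B 35, Proposal C 26. Proposal A eliminated.
Round 3: Proposal B 35, Proposal C 38. Proposal C has a majority (≥37).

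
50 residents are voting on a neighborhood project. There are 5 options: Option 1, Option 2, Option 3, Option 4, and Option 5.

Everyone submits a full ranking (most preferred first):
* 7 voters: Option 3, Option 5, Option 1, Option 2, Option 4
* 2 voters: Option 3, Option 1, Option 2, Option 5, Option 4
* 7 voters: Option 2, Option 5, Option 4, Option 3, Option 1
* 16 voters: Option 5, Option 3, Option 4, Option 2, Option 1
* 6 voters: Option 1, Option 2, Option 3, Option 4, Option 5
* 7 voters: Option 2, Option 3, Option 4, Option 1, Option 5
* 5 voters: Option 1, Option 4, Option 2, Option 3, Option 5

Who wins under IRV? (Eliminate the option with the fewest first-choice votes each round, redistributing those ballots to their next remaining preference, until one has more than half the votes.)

Round 1: Option 1 11, Option 2 14, Option 3 9, Option 4 0, Option 5 16. Option 4 eliminated.
Round 2: Option 1 11, Option 2 14, Option 3 9, Option 5 16. Option 3 eliminated.
Round 3: Option 1 13, Option 2 14, Option 5 23. Option 1 eliminated.
Round 4: Option 2 27, Option 5 23. Option 2 has a majority (≥26).

Option 2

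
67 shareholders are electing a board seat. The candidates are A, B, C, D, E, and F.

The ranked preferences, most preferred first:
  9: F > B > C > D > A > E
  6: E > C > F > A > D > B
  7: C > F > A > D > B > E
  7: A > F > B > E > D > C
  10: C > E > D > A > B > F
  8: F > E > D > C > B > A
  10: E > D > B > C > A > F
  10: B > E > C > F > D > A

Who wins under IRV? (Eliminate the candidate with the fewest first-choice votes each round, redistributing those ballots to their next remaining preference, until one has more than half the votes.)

E

Round 1: A 7, B 10, C 17, D 0, E 16, F 17. D eliminated.
Round 2: A 7, B 10, C 17, E 16, F 17. A eliminated.
Round 3: B 10, C 17, E 16, F 24. B eliminated.
Round 4: C 17, E 26, F 24. C eliminated.
Round 5: E 36, F 31. E has a majority (≥34).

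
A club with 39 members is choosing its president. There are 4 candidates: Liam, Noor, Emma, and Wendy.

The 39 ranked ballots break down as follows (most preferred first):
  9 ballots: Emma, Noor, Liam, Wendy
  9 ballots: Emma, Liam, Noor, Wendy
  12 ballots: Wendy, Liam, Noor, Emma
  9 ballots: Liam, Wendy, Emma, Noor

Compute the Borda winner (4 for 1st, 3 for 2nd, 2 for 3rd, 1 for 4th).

Liam

Liam: 9×2 + 9×3 + 12×3 + 9×4 = 117
Noor: 9×3 + 9×2 + 12×2 + 9×1 = 78
Emma: 9×4 + 9×4 + 12×1 + 9×2 = 102
Wendy: 9×1 + 9×1 + 12×4 + 9×3 = 93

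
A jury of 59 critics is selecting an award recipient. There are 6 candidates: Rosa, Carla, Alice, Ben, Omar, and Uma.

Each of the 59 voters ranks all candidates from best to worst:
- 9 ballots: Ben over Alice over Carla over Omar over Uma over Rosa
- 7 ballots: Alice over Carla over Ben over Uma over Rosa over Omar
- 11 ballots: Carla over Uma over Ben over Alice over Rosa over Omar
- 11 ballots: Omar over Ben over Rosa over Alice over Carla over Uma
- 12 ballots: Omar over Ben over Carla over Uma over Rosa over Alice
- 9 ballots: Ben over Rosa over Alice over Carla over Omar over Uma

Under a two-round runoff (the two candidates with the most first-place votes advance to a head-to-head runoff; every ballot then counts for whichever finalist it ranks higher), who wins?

Round 1 first-place votes: Rosa 0, Carla 11, Alice 7, Ben 18, Omar 23, Uma 0. Omar and Ben advance.
Runoff: Omar is ranked above Ben on 23 ballots, Ben above Omar on 36.

Ben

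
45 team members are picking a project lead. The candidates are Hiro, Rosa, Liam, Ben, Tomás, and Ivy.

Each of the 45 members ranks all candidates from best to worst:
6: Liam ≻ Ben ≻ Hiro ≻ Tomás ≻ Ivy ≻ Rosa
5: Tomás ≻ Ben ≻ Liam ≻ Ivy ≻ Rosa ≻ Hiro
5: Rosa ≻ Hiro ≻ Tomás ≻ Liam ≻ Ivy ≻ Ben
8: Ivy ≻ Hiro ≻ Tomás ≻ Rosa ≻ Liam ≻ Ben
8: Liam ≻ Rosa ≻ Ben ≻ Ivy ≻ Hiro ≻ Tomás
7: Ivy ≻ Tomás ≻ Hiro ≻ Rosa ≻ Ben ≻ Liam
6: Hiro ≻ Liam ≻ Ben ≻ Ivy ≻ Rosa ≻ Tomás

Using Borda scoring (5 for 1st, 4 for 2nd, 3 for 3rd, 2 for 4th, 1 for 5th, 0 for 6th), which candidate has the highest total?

Hiro: 6×3 + 5×0 + 5×4 + 8×4 + 8×1 + 7×3 + 6×5 = 129
Rosa: 6×0 + 5×1 + 5×5 + 8×2 + 8×4 + 7×2 + 6×1 = 98
Liam: 6×5 + 5×3 + 5×2 + 8×1 + 8×5 + 7×0 + 6×4 = 127
Ben: 6×4 + 5×4 + 5×0 + 8×0 + 8×3 + 7×1 + 6×3 = 93
Tomás: 6×2 + 5×5 + 5×3 + 8×3 + 8×0 + 7×4 + 6×0 = 104
Ivy: 6×1 + 5×2 + 5×1 + 8×5 + 8×2 + 7×5 + 6×2 = 124

Hiro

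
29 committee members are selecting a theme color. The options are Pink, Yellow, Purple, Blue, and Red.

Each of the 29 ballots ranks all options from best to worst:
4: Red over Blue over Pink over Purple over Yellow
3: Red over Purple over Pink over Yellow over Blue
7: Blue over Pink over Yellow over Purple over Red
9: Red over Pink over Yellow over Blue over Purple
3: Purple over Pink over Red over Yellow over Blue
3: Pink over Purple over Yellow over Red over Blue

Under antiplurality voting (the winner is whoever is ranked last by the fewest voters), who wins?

Pink

Last-place votes: Pink 0, Yellow 4, Purple 9, Blue 9, Red 7.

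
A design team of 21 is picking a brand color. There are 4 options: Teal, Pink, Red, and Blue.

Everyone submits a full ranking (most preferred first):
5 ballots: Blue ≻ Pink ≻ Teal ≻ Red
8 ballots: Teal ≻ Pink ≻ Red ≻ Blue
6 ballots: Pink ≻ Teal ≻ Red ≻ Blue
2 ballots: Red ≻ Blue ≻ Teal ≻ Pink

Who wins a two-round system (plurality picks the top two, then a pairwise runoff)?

Pink

Round 1 first-place votes: Teal 8, Pink 6, Red 2, Blue 5. Teal and Pink advance.
Runoff: Teal is ranked above Pink on 10 ballots, Pink above Teal on 11.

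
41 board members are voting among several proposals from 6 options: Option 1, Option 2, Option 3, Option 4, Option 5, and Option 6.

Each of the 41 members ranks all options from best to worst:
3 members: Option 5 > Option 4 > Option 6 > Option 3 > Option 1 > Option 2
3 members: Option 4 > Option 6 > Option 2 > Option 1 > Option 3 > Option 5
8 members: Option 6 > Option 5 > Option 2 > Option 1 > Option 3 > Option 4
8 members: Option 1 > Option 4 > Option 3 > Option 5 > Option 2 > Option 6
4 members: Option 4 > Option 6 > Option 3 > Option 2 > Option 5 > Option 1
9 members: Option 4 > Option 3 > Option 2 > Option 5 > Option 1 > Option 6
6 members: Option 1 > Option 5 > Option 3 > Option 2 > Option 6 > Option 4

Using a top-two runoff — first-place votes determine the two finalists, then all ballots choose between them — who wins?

Round 1 first-place votes: Option 1 14, Option 2 0, Option 3 0, Option 4 16, Option 5 3, Option 6 8. Option 4 and Option 1 advance.
Runoff: Option 4 is ranked above Option 1 on 19 ballots, Option 1 above Option 4 on 22.

Option 1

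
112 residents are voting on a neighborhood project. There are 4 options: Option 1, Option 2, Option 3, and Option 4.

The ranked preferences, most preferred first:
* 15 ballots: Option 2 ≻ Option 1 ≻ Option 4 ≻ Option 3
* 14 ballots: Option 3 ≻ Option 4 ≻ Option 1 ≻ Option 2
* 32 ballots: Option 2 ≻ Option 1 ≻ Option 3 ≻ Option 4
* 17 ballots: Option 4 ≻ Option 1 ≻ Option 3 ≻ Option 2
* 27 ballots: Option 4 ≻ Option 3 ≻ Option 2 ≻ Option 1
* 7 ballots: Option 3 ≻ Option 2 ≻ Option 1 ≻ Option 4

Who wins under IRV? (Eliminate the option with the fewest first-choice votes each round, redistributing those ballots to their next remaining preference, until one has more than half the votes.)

Option 4

Round 1: Option 1 0, Option 2 47, Option 3 21, Option 4 44. Option 1 eliminated.
Round 2: Option 2 47, Option 3 21, Option 4 44. Option 3 eliminated.
Round 3: Option 2 54, Option 4 58. Option 4 has a majority (≥57).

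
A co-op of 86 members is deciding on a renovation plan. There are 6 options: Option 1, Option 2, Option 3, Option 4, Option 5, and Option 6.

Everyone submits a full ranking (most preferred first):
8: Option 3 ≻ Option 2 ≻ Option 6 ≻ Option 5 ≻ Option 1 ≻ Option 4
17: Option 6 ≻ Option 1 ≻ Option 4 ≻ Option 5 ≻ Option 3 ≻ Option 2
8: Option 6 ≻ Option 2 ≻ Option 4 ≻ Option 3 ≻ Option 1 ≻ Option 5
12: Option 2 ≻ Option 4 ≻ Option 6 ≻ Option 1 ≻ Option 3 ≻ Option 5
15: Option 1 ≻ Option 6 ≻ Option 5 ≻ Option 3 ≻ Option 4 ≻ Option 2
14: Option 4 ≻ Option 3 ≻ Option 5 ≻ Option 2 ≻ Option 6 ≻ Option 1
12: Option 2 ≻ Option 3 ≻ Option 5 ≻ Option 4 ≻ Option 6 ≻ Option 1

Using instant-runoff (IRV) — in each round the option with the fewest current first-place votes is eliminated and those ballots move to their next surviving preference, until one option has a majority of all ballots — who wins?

Option 2

Round 1: Option 1 15, Option 2 24, Option 3 8, Option 4 14, Option 5 0, Option 6 25. Option 5 eliminated.
Round 2: Option 1 15, Option 2 24, Option 3 8, Option 4 14, Option 6 25. Option 3 eliminated.
Round 3: Option 1 15, Option 2 32, Option 4 14, Option 6 25. Option 4 eliminated.
Round 4: Option 1 15, Option 2 46, Option 6 25. Option 2 has a majority (≥44).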